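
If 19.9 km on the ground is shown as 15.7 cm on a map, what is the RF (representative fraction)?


ground = 19.9 km = 1990000 cm; RF denominator = ground / map = 1990000 / 15.7 ≈ 126752; RF = 1:126752

1:126752


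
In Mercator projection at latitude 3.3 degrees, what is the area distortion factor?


area_distortion = 1/cos^2(3.3) = 1.003

1.003


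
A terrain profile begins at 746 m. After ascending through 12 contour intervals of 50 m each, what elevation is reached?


elevation = 746 + 12 * 50 = 1346 m

1346 m


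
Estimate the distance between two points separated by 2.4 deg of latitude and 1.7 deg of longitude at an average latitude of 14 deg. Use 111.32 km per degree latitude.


dlat_km = 2.4 * 111.32 = 267.168
dlon_km = 1.7 * 111.32 * cos(14) ≈ 183.623
dist = sqrt(267.168^2 + 183.623^2) ≈ 324.2 km

324.2 km


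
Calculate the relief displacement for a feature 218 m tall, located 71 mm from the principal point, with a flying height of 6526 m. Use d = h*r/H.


d = h * r / H = 218 * 71 / 6526 = 2.37 mm

2.37 mm


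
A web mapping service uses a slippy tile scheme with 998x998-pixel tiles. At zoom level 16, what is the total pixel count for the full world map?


tiles per axis = 2^16 = 65536
total tiles = 65536^2 = 4294967296
pixels per axis = 65536 * 998 = 65404928
total pixels = 65404928^2 = 4277804606685184

4277804606685184 pixels


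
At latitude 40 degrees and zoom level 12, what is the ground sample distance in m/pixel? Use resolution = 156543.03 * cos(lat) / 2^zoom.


res = 156543.03 * cos(40) / 2^12 = 156543.03 * 0.76604444 / 4096 = 29.28 m/pixel

29.28 m/pixel


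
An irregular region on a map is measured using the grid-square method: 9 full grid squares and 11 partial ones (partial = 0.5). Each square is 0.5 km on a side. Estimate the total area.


effective squares = 9 + 11 * 0.5 = 14.5
area = 14.5 * 0.25 = 3.625 km^2

3.625 km^2


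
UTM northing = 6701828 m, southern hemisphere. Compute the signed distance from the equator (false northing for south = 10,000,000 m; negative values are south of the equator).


For southern: actual = 6701828 - 10000000 = -3298172 m

-3298172 m


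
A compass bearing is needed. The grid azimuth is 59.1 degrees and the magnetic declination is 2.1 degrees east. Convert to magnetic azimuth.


magnetic azimuth = grid azimuth - declination (east +ve)
mag_az = 59.1 - 2.1 = 57.0 degrees

57.0 degrees


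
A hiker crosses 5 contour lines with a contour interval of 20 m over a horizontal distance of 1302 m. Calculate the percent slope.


elevation change = 5 * 20 = 100 m
slope = 100 / 1302 * 100 = 7.7%

7.7%


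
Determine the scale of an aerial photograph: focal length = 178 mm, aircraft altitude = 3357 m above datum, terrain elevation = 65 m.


scale = f / (H - h) = 178 mm / 3292 m = 178 / 3292000 = 1:18494

1:18494


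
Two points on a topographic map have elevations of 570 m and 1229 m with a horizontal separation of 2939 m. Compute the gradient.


gradient = (1229 - 570) / 2939 = 659 / 2939 = 0.2242

0.2242


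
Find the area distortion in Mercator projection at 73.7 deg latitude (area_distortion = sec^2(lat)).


area_distortion = 1/cos^2(73.7) = 12.695

12.695


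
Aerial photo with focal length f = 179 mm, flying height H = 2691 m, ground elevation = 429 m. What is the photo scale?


scale = f / (H - h) = 179 mm / 2262 m = 179 / 2262000 = 1:12637

1:12637


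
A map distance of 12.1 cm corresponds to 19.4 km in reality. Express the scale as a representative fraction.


ground = 19.4 km = 1940000 cm; RF denominator = ground / map = 1940000 / 12.1 ≈ 160331; RF = 1:160331

1:160331


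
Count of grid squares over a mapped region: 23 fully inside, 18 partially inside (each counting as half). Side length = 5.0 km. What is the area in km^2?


effective squares = 23 + 18 * 0.5 = 32.0
area = 32.0 * 25.0 = 800.0 km^2

800.0 km^2


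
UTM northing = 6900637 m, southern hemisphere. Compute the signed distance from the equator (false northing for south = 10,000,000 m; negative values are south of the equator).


For southern: actual = 6900637 - 10000000 = -3099363 m

-3099363 m


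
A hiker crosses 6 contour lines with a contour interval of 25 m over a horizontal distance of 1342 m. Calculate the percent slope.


elevation change = 6 * 25 = 150 m
slope = 150 / 1342 * 100 = 11.2%

11.2%


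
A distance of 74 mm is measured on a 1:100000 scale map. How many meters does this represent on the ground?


ground = 74 mm * 100000 / 1000 = 7400.0 m

7400.0 m


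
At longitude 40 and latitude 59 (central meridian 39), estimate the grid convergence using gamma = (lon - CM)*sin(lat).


gamma = (40 - 39) * sin(59) = 1 * 0.857167 = 0.857 degrees

0.857 degrees


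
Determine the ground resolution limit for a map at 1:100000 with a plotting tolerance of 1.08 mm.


ground = 1.08 mm * 100000 / 1000 = 108.0 m

108.0 m


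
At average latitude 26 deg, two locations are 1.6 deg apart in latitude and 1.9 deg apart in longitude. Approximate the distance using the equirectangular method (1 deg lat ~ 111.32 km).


dlat_km = 1.6 * 111.32 = 178.112
dlon_km = 1.9 * 111.32 * cos(26) ≈ 190.102
dist = sqrt(178.112^2 + 190.102^2) ≈ 260.5 km

260.5 km


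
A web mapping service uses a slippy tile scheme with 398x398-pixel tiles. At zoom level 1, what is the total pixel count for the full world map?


tiles per axis = 2^1 = 2
total tiles = 2^2 = 4
pixels per axis = 2 * 398 = 796
total pixels = 796^2 = 633616

633616 pixels


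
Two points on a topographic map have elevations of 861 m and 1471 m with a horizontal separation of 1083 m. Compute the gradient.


gradient = (1471 - 861) / 1083 = 610 / 1083 = 0.5633

0.5633


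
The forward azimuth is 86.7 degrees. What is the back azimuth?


back azimuth = (86.7 + 180) mod 360 = 266.7 degrees

266.7 degrees


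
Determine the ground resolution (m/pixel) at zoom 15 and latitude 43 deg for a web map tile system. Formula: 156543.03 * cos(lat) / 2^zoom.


res = 156543.03 * cos(43) / 2^15 = 156543.03 * 0.7313537 / 32768 = 3.49 m/pixel

3.49 m/pixel


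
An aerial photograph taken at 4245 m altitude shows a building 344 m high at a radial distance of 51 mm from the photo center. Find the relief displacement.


d = h * r / H = 344 * 51 / 4245 = 4.13 mm

4.13 mm


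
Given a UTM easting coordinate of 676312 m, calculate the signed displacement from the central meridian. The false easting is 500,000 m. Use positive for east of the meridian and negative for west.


displacement = 676312 - 500000 = 176312 m

176312 m


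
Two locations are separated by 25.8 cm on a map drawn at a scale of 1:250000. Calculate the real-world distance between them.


ground = 25.8 cm * 250000 / 100 = 64500.0 m = 64.5 km

64.5 km


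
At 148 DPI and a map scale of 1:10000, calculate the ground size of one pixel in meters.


pixel_cm = 2.54 / 148 ≈ 0.017162 cm
ground = pixel_cm * 10000 / 100 = 2.54 * 10000 / (148 * 100) = 25400 / 14800 ≈ 1.72 m

1.72 m


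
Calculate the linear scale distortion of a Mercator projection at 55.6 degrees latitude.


SF = 1 / cos(55.6) = 1 / 0.564967 = 1.77

1.77


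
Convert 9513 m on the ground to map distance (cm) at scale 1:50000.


map_cm = 9513 * 100 / 50000 = 19.026 cm ≈ 19.03 cm

19.03 cm


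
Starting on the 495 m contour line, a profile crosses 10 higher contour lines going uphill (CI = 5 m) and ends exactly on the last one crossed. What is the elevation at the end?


elevation = 495 + 10 * 5 = 545 m

545 m


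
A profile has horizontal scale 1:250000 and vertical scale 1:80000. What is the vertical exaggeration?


VE = horizontal_scale / vertical_scale = 250000 / 80000 = 3.125 ≈ 3.1

3.1x


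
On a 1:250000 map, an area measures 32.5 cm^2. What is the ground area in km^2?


ground_area = 32.5 * (250000/100)^2 = 203125000.0 m^2 = 203.125 km^2

203.125 km^2


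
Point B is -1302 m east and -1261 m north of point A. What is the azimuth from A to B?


az = atan2(-1302, -1261) = -134.1 deg
adjusted to 0-360: 225.9 degrees

225.9 degrees


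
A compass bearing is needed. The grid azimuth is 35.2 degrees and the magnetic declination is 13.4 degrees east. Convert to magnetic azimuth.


magnetic azimuth = grid azimuth - declination (east +ve)
mag_az = 35.2 - 13.4 = 21.8 degrees

21.8 degrees


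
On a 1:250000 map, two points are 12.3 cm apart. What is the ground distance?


ground = 12.3 cm * 250000 / 100 = 30750.0 m = 30.75 km

30.75 km


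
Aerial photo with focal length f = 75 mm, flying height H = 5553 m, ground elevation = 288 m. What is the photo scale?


scale = f / (H - h) = 75 mm / 5265 m = 75 / 5265000 = 1:70200

1:70200


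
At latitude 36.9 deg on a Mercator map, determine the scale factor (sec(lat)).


SF = 1 / cos(36.9) = 1 / 0.799685 = 1.25

1.25


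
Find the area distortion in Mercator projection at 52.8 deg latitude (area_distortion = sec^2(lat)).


area_distortion = 1/cos^2(52.8) = 2.736

2.736


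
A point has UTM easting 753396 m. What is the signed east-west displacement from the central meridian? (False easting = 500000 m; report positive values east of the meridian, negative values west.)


displacement = 753396 - 500000 = 253396 m

253396 m


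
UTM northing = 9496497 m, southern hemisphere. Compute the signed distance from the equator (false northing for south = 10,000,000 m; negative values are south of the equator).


For southern: actual = 9496497 - 10000000 = -503503 m

-503503 m


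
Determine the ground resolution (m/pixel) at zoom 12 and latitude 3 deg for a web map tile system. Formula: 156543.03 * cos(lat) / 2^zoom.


res = 156543.03 * cos(3) / 2^12 = 156543.03 * 0.99862953 / 4096 = 38.17 m/pixel

38.17 m/pixel


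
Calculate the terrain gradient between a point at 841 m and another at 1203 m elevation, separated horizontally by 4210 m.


gradient = (1203 - 841) / 4210 = 362 / 4210 = 0.086

0.086


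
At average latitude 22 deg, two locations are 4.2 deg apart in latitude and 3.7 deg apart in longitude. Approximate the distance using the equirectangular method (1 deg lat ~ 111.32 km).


dlat_km = 4.2 * 111.32 = 467.544
dlon_km = 3.7 * 111.32 * cos(22) ≈ 381.892
dist = sqrt(467.544^2 + 381.892^2) ≈ 603.7 km

603.7 km


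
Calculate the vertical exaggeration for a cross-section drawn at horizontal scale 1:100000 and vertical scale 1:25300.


VE = horizontal_scale / vertical_scale = 100000 / 25300 ≈ 4.0

4.0x


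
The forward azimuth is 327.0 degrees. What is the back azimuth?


back azimuth = (327.0 + 180) mod 360 = 147.0 degrees

147.0 degrees


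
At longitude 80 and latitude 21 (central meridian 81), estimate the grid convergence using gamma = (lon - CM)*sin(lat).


gamma = (80 - 81) * sin(21) = -1 * 0.358368 = -0.358 degrees

-0.358 degrees


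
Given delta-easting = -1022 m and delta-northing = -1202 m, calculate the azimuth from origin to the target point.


az = atan2(-1022, -1202) = -139.6 deg
adjusted to 0-360: 220.4 degrees

220.4 degrees


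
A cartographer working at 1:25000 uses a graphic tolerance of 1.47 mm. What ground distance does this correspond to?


ground = 1.47 mm * 25000 / 1000 = 36.75 m

36.75 m


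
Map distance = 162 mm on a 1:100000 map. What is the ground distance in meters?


ground = 162 mm * 100000 / 1000 = 16200.0 m

16200.0 m


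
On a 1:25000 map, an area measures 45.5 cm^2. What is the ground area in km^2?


ground_area = 45.5 * (25000/100)^2 = 2843750.0 m^2 = 2.84375 km^2 ≈ 2.844 km^2

2.844 km^2


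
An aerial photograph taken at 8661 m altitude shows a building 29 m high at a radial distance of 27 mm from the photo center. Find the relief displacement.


d = h * r / H = 29 * 27 / 8661 = 0.09 mm

0.09 mm


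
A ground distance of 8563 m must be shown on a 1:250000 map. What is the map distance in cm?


map_cm = 8563 * 100 / 250000 = 3.4252 cm ≈ 3.43 cm

3.43 cm


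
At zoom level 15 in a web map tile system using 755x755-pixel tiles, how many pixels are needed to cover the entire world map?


tiles per axis = 2^15 = 32768
total tiles = 32768^2 = 1073741824
pixels per axis = 32768 * 755 = 24739840
total pixels = 24739840^2 = 612059683225600

612059683225600 pixels


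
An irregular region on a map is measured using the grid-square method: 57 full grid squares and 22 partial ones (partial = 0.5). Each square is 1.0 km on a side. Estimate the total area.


effective squares = 57 + 22 * 0.5 = 68.0
area = 68.0 * 1.0 = 68.0 km^2

68.0 km^2


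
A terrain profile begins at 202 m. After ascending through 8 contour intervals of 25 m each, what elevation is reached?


elevation = 202 + 8 * 25 = 402 m

402 m


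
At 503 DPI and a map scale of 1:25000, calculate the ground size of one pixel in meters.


pixel_cm = 2.54 / 503 ≈ 0.00505 cm
ground = pixel_cm * 25000 / 100 = 2.54 * 25000 / (503 * 100) = 63500 / 50300 ≈ 1.26 m

1.26 m


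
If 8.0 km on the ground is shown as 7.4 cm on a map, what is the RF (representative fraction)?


ground = 8.0 km = 800000 cm; RF denominator = ground / map = 800000 / 7.4 ≈ 108108; RF = 1:108108

1:108108


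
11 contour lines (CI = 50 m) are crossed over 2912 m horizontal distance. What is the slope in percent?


elevation change = 11 * 50 = 550 m
slope = 550 / 2912 * 100 = 18.9%

18.9%


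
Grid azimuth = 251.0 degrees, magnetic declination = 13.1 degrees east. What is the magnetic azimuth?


magnetic azimuth = grid azimuth - declination (east +ve)
mag_az = 251.0 - 13.1 = 237.9 degrees

237.9 degrees


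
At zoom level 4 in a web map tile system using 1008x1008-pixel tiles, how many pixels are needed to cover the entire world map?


tiles per axis = 2^4 = 16
total tiles = 16^2 = 256
pixels per axis = 16 * 1008 = 16128
total pixels = 16128^2 = 260112384

260112384 pixels


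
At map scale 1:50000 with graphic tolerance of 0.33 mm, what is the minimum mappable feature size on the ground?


ground = 0.33 mm * 50000 / 1000 = 16.5 m

16.5 m


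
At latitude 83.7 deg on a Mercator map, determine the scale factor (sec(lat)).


SF = 1 / cos(83.7) = 1 / 0.109734 = 9.113

9.113


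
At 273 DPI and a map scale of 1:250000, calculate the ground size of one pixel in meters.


pixel_cm = 2.54 / 273 ≈ 0.009304 cm
ground = pixel_cm * 250000 / 100 = 2.54 * 250000 / (273 * 100) = 635000 / 27300 ≈ 23.26 m

23.26 m


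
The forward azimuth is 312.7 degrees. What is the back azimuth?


back azimuth = (312.7 + 180) mod 360 = 132.7 degrees

132.7 degrees


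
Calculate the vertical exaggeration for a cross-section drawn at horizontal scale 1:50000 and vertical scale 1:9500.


VE = horizontal_scale / vertical_scale = 50000 / 9500 ≈ 5.3

5.3x


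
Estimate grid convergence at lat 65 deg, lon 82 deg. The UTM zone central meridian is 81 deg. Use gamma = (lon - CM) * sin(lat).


gamma = (82 - 81) * sin(65) = 1 * 0.906308 = 0.906 degrees

0.906 degrees


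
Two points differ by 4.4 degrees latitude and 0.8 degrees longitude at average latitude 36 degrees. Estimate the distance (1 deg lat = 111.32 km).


dlat_km = 4.4 * 111.32 = 489.808
dlon_km = 0.8 * 111.32 * cos(36) ≈ 72.048
dist = sqrt(489.808^2 + 72.048^2) ≈ 495.1 km

495.1 km


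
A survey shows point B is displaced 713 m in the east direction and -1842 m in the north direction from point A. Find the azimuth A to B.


az = atan2(713, -1842) = 158.8 deg
adjusted to 0-360: 158.8 degrees

158.8 degrees


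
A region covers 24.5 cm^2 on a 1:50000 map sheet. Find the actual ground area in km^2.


ground_area = 24.5 * (50000/100)^2 = 6125000.0 m^2 = 6.125 km^2

6.125 km^2


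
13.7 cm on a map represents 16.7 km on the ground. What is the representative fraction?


ground = 16.7 km = 1670000 cm; RF denominator = ground / map = 1670000 / 13.7 ≈ 121898; RF = 1:121898

1:121898


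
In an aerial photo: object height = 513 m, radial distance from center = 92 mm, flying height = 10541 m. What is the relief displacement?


d = h * r / H = 513 * 92 / 10541 = 4.48 mm

4.48 mm


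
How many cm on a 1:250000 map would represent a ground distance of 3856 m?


map_cm = 3856 * 100 / 250000 = 1.5424 cm ≈ 1.54 cm

1.54 cm


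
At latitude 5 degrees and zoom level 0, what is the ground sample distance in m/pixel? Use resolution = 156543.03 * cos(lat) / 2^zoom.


res = 156543.03 * cos(5) / 2^0 = 156543.03 * 0.9961947 / 1 = 155947.34 m/pixel

155947.34 m/pixel


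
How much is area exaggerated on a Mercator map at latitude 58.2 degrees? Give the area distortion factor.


area_distortion = 1/cos^2(58.2) = 3.601

3.601


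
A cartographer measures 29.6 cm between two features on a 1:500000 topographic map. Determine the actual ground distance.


ground = 29.6 cm * 500000 / 100 = 148000.0 m = 148.0 km

148.0 km


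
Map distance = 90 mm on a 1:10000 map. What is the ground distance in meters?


ground = 90 mm * 10000 / 1000 = 900.0 m

900.0 m


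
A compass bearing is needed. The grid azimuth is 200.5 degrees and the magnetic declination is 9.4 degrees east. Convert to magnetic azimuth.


magnetic azimuth = grid azimuth - declination (east +ve)
mag_az = 200.5 - 9.4 = 191.1 degrees

191.1 degrees


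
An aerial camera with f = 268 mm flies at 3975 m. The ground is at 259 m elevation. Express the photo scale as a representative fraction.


scale = f / (H - h) = 268 mm / 3716 m = 268 / 3716000 = 1:13866

1:13866


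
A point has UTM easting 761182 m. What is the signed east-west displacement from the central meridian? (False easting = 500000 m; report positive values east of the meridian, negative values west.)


displacement = 761182 - 500000 = 261182 m

261182 m


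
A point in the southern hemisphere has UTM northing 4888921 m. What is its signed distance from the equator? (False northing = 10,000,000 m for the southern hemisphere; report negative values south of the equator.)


For southern: actual = 4888921 - 10000000 = -5111079 m

-5111079 m


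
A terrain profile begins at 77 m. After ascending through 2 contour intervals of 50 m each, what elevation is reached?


elevation = 77 + 2 * 50 = 177 m

177 m


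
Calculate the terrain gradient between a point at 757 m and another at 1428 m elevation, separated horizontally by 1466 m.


gradient = (1428 - 757) / 1466 = 671 / 1466 = 0.4577

0.4577


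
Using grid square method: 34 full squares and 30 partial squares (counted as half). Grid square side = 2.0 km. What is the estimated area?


effective squares = 34 + 30 * 0.5 = 49.0
area = 49.0 * 4.0 = 196.0 km^2

196.0 km^2


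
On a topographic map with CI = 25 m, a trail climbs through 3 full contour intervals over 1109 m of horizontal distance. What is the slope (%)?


elevation change = 3 * 25 = 75 m
slope = 75 / 1109 * 100 = 6.8%

6.8%


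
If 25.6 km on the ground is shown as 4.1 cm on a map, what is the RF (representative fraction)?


ground = 25.6 km = 2560000 cm; RF denominator = ground / map = 2560000 / 4.1 ≈ 624390; RF = 1:624390

1:624390


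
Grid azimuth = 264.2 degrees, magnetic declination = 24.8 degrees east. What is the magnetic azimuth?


magnetic azimuth = grid azimuth - declination (east +ve)
mag_az = 264.2 - 24.8 = 239.4 degrees

239.4 degrees


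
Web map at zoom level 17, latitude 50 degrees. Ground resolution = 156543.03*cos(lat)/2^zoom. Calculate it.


res = 156543.03 * cos(50) / 2^17 = 156543.03 * 0.64278761 / 131072 = 0.77 m/pixel

0.77 m/pixel


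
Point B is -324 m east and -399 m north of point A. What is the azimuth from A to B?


az = atan2(-324, -399) = -140.9 deg
adjusted to 0-360: 219.1 degrees

219.1 degrees


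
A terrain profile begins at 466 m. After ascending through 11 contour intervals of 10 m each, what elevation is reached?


elevation = 466 + 11 * 10 = 576 m

576 m


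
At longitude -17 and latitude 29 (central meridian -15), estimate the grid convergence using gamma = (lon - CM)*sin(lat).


gamma = (-17 - -15) * sin(29) = -2 * 0.48481 = -0.97 degrees

-0.97 degrees


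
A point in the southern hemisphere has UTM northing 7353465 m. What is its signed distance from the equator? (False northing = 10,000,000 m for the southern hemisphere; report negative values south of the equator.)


For southern: actual = 7353465 - 10000000 = -2646535 m

-2646535 m


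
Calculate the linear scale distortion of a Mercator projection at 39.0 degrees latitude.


SF = 1 / cos(39.0) = 1 / 0.777146 = 1.287

1.287


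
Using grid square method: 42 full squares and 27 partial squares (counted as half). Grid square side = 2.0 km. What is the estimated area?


effective squares = 42 + 27 * 0.5 = 55.5
area = 55.5 * 4.0 = 222.0 km^2

222.0 km^2


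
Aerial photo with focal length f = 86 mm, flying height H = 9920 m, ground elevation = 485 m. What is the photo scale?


scale = f / (H - h) = 86 mm / 9435 m = 86 / 9435000 = 1:109709

1:109709


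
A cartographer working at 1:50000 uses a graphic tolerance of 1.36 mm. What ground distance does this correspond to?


ground = 1.36 mm * 50000 / 1000 = 68.0 m

68.0 m


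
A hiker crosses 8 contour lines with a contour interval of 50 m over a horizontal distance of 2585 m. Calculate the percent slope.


elevation change = 8 * 50 = 400 m
slope = 400 / 2585 * 100 = 15.5%

15.5%


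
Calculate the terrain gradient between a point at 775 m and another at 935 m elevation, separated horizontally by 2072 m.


gradient = (935 - 775) / 2072 = 160 / 2072 = 0.0772

0.0772


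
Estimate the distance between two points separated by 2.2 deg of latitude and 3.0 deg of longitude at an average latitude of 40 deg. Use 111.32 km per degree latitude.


dlat_km = 2.2 * 111.32 = 244.904
dlon_km = 3.0 * 111.32 * cos(40) ≈ 255.828
dist = sqrt(244.904^2 + 255.828^2) ≈ 354.2 km

354.2 km


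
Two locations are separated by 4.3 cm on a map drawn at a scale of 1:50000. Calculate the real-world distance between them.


ground = 4.3 cm * 50000 / 100 = 2150.0 m = 2.15 km

2.15 km


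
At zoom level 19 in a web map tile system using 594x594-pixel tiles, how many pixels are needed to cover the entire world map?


tiles per axis = 2^19 = 524288
total tiles = 524288^2 = 274877906944
pixels per axis = 524288 * 594 = 311427072
total pixels = 311427072^2 = 96986821174493184

96986821174493184 pixels


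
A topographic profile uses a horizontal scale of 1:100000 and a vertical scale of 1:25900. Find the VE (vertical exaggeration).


VE = horizontal_scale / vertical_scale = 100000 / 25900 ≈ 3.9

3.9x


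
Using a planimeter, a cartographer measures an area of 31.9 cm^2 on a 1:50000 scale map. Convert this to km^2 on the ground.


ground_area = 31.9 * (50000/100)^2 = 7975000.0 m^2 = 7.975 km^2

7.975 km^2


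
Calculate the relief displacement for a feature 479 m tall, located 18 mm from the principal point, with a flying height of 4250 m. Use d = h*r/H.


d = h * r / H = 479 * 18 / 4250 = 2.03 mm

2.03 mm


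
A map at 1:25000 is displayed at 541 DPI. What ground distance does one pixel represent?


pixel_cm = 2.54 / 541 ≈ 0.004695 cm
ground = pixel_cm * 25000 / 100 = 2.54 * 25000 / (541 * 100) = 63500 / 54100 ≈ 1.17 m

1.17 m


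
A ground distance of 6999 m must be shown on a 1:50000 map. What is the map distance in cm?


map_cm = 6999 * 100 / 50000 = 13.998 cm ≈ 14.0 cm

14.0 cm


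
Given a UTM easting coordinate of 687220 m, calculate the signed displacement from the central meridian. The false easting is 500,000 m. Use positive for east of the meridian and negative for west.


displacement = 687220 - 500000 = 187220 m

187220 m


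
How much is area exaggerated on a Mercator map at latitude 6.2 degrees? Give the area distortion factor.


area_distortion = 1/cos^2(6.2) = 1.012

1.012


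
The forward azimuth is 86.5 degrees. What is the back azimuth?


back azimuth = (86.5 + 180) mod 360 = 266.5 degrees

266.5 degrees


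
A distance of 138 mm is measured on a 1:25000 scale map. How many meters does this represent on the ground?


ground = 138 mm * 25000 / 1000 = 3450.0 m

3450.0 m


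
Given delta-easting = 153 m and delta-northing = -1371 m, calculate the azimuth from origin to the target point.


az = atan2(153, -1371) = 173.6 deg
adjusted to 0-360: 173.6 degrees

173.6 degrees


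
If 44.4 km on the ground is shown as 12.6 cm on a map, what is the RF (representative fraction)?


ground = 44.4 km = 4440000 cm; RF denominator = ground / map = 4440000 / 12.6 ≈ 352381; RF = 1:352381

1:352381


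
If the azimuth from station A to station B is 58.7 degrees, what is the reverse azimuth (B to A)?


back azimuth = (58.7 + 180) mod 360 = 238.7 degrees

238.7 degrees


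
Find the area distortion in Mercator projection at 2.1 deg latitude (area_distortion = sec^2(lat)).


area_distortion = 1/cos^2(2.1) = 1.001

1.001


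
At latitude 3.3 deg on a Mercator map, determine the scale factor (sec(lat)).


SF = 1 / cos(3.3) = 1 / 0.998342 = 1.002

1.002


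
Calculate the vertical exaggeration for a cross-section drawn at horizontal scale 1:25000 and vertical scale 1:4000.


VE = horizontal_scale / vertical_scale = 25000 / 4000 = 6.25

6.25x


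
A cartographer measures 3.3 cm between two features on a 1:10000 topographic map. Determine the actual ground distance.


ground = 3.3 cm * 10000 / 100 = 330.0 m

330.0 m


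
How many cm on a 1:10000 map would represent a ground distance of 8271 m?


map_cm = 8271 * 100 / 10000 = 82.71 cm

82.71 cm


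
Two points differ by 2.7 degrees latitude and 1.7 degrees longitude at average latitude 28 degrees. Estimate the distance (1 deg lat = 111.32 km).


dlat_km = 2.7 * 111.32 = 300.564
dlon_km = 1.7 * 111.32 * cos(28) ≈ 167.093
dist = sqrt(300.564^2 + 167.093^2) ≈ 343.9 km

343.9 km


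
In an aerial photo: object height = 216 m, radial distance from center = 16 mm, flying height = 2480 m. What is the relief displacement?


d = h * r / H = 216 * 16 / 2480 = 1.39 mm

1.39 mm


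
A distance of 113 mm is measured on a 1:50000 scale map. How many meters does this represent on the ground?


ground = 113 mm * 50000 / 1000 = 5650.0 m

5650.0 m


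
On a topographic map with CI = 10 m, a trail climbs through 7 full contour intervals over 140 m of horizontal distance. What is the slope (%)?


elevation change = 7 * 10 = 70 m
slope = 70 / 140 * 100 = 50.0%

50.0%


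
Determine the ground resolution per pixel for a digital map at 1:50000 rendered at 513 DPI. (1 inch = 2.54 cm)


pixel_cm = 2.54 / 513 ≈ 0.004951 cm
ground = pixel_cm * 50000 / 100 = 2.54 * 50000 / (513 * 100) = 127000 / 51300 ≈ 2.48 m

2.48 m


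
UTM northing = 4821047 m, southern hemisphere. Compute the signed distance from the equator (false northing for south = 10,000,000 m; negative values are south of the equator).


For southern: actual = 4821047 - 10000000 = -5178953 m

-5178953 m


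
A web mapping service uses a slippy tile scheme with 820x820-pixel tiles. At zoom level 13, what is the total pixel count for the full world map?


tiles per axis = 2^13 = 8192
total tiles = 8192^2 = 67108864
pixels per axis = 8192 * 820 = 6717440
total pixels = 6717440^2 = 45124000153600

45124000153600 pixels


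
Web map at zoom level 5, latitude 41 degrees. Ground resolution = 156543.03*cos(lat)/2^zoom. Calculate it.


res = 156543.03 * cos(41) / 2^5 = 156543.03 * 0.75470958 / 32 = 3692.02 m/pixel

3692.02 m/pixel


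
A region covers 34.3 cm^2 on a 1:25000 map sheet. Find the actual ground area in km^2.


ground_area = 34.3 * (25000/100)^2 = 2143750.0 m^2 = 2.14375 km^2 ≈ 2.144 km^2

2.144 km^2


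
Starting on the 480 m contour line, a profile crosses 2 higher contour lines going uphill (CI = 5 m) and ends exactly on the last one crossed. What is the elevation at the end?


elevation = 480 + 2 * 5 = 490 m

490 m


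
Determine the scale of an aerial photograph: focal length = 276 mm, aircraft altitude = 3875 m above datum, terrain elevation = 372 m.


scale = f / (H - h) = 276 mm / 3503 m = 276 / 3503000 = 1:12692

1:12692


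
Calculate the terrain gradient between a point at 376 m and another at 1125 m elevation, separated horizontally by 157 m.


gradient = (1125 - 376) / 157 = 749 / 157 = 4.7707

4.7707


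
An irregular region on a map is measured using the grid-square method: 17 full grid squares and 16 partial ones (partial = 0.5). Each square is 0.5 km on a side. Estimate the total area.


effective squares = 17 + 16 * 0.5 = 25.0
area = 25.0 * 0.25 = 6.25 km^2

6.25 km^2


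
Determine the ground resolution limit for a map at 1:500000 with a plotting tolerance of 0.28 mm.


ground = 0.28 mm * 500000 / 1000 = 140.0 m

140.0 m


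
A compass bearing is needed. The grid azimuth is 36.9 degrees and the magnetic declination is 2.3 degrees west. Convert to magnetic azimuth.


magnetic azimuth = grid azimuth - declination (east +ve)
mag_az = 36.9 - -2.3 = 39.2 degrees

39.2 degrees


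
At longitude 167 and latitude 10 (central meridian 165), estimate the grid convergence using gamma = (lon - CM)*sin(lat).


gamma = (167 - 165) * sin(10) = 2 * 0.173648 = 0.347 degrees

0.347 degrees


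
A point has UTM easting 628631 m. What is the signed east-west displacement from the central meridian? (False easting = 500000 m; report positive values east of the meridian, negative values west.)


displacement = 628631 - 500000 = 128631 m

128631 m


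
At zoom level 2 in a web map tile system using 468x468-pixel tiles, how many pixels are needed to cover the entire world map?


tiles per axis = 2^2 = 4
total tiles = 4^2 = 16
pixels per axis = 4 * 468 = 1872
total pixels = 1872^2 = 3504384

3504384 pixels


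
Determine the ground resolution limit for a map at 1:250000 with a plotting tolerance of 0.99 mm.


ground = 0.99 mm * 250000 / 1000 = 247.5 m

247.5 m


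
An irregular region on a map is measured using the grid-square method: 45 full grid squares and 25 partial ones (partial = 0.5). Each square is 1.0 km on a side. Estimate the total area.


effective squares = 45 + 25 * 0.5 = 57.5
area = 57.5 * 1.0 = 57.5 km^2

57.5 km^2


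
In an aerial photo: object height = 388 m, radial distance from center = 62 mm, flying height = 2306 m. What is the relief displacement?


d = h * r / H = 388 * 62 / 2306 = 10.43 mm

10.43 mm


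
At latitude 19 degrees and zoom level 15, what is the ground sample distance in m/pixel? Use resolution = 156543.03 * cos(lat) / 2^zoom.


res = 156543.03 * cos(19) / 2^15 = 156543.03 * 0.94551858 / 32768 = 4.52 m/pixel

4.52 m/pixel


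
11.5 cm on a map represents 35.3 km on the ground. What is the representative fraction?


ground = 35.3 km = 3530000 cm; RF denominator = ground / map = 3530000 / 11.5 ≈ 306957; RF = 1:306957

1:306957


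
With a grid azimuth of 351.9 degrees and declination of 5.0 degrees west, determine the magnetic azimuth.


magnetic azimuth = grid azimuth - declination (east +ve)
mag_az = 351.9 - -5.0 = 356.9 degrees

356.9 degrees


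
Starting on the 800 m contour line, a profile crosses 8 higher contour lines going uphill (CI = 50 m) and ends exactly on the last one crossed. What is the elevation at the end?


elevation = 800 + 8 * 50 = 1200 m

1200 m


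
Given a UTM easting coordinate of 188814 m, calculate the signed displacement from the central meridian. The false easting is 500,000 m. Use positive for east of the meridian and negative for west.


displacement = 188814 - 500000 = -311186 m

-311186 m


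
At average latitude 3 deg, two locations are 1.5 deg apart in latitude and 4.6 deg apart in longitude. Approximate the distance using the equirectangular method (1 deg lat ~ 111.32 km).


dlat_km = 1.5 * 111.32 = 166.98
dlon_km = 4.6 * 111.32 * cos(3) ≈ 511.37
dist = sqrt(166.98^2 + 511.37^2) ≈ 537.9 km

537.9 km


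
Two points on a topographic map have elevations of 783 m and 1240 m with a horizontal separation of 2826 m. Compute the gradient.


gradient = (1240 - 783) / 2826 = 457 / 2826 = 0.1617

0.1617


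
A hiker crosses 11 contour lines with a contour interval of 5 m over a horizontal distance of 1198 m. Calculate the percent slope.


elevation change = 11 * 5 = 55 m
slope = 55 / 1198 * 100 = 4.6%

4.6%


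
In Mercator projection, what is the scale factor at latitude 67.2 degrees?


SF = 1 / cos(67.2) = 1 / 0.387516 = 2.581

2.581


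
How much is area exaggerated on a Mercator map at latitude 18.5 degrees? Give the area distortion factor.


area_distortion = 1/cos^2(18.5) = 1.112

1.112


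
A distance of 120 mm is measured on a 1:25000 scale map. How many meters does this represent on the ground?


ground = 120 mm * 25000 / 1000 = 3000.0 m

3000.0 m


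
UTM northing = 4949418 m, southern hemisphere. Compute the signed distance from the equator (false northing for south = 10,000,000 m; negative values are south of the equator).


For southern: actual = 4949418 - 10000000 = -5050582 m

-5050582 m


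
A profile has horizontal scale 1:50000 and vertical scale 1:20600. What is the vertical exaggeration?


VE = horizontal_scale / vertical_scale = 50000 / 20600 ≈ 2.4

2.4x


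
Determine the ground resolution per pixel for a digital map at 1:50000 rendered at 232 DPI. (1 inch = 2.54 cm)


pixel_cm = 2.54 / 232 ≈ 0.010948 cm
ground = pixel_cm * 50000 / 100 = 2.54 * 50000 / (232 * 100) = 127000 / 23200 ≈ 5.47 m

5.47 m


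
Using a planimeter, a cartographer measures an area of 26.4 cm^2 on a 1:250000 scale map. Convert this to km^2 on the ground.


ground_area = 26.4 * (250000/100)^2 = 165000000.0 m^2 = 165.0 km^2

165.0 km^2


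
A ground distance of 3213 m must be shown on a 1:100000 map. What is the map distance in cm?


map_cm = 3213 * 100 / 100000 = 3.213 cm ≈ 3.21 cm

3.21 cm


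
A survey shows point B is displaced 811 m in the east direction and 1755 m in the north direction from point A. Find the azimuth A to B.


az = atan2(811, 1755) = 24.8 deg
adjusted to 0-360: 24.8 degrees

24.8 degrees


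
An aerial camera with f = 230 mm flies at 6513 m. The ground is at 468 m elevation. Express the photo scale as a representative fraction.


scale = f / (H - h) = 230 mm / 6045 m = 230 / 6045000 = 1:26283

1:26283


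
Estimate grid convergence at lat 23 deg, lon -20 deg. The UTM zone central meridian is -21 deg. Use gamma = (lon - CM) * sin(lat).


gamma = (-20 - -21) * sin(23) = 1 * 0.390731 = 0.391 degrees

0.391 degrees


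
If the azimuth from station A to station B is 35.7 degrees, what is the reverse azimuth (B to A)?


back azimuth = (35.7 + 180) mod 360 = 215.7 degrees

215.7 degrees


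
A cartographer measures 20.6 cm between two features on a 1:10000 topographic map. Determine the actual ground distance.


ground = 20.6 cm * 10000 / 100 = 2060.0 m = 2.06 km

2.06 km


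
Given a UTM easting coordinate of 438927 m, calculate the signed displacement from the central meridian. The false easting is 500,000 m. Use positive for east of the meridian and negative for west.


displacement = 438927 - 500000 = -61073 m

-61073 m


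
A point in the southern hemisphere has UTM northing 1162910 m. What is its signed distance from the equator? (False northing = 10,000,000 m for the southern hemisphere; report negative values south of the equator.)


For southern: actual = 1162910 - 10000000 = -8837090 m

-8837090 m


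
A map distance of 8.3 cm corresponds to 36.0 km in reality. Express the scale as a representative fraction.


ground = 36.0 km = 3600000 cm; RF denominator = ground / map = 3600000 / 8.3 ≈ 433735; RF = 1:433735

1:433735


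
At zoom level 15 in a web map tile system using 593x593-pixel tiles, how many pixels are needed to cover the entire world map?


tiles per axis = 2^15 = 32768
total tiles = 32768^2 = 1073741824
pixels per axis = 32768 * 593 = 19431424
total pixels = 19431424^2 = 377580238667776

377580238667776 pixels


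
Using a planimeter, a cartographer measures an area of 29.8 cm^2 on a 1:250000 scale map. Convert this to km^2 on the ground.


ground_area = 29.8 * (250000/100)^2 = 186250000.0 m^2 = 186.25 km^2

186.25 km^2


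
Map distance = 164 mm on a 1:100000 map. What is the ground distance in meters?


ground = 164 mm * 100000 / 1000 = 16400.0 m

16400.0 m


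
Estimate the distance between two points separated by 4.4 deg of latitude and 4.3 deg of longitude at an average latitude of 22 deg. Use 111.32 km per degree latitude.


dlat_km = 4.4 * 111.32 = 489.808
dlon_km = 4.3 * 111.32 * cos(22) ≈ 443.821
dist = sqrt(489.808^2 + 443.821^2) ≈ 661.0 km

661.0 km


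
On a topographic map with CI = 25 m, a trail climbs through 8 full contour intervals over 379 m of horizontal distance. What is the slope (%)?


elevation change = 8 * 25 = 200 m
slope = 200 / 379 * 100 = 52.8%

52.8%


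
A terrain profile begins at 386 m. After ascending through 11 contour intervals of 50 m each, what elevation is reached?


elevation = 386 + 11 * 50 = 936 m

936 m


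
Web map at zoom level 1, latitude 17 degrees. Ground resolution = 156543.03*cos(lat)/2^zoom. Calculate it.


res = 156543.03 * cos(17) / 2^1 = 156543.03 * 0.95630476 / 2 = 74851.42 m/pixel

74851.42 m/pixel


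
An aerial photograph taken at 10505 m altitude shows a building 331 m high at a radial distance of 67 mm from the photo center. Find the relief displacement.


d = h * r / H = 331 * 67 / 10505 = 2.11 mm

2.11 mm


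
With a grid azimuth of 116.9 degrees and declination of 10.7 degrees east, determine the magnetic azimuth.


magnetic azimuth = grid azimuth - declination (east +ve)
mag_az = 116.9 - 10.7 = 106.2 degrees

106.2 degrees


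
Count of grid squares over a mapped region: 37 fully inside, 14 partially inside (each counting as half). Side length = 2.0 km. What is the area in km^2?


effective squares = 37 + 14 * 0.5 = 44.0
area = 44.0 * 4.0 = 176.0 km^2

176.0 km^2


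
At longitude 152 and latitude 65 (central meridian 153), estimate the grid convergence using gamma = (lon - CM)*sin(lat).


gamma = (152 - 153) * sin(65) = -1 * 0.906308 = -0.906 degrees

-0.906 degrees


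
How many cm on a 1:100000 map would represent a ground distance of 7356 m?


map_cm = 7356 * 100 / 100000 = 7.356 cm ≈ 7.36 cm

7.36 cm


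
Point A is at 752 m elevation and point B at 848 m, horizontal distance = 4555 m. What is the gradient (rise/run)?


gradient = (848 - 752) / 4555 = 96 / 4555 = 0.0211

0.0211


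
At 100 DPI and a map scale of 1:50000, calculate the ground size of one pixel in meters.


pixel_cm = 2.54 / 100 = 0.0254 cm
ground = pixel_cm * 50000 / 100 = 2.54 * 50000 / (100 * 100) = 127000 / 10000 = 12.7 m

12.7 m


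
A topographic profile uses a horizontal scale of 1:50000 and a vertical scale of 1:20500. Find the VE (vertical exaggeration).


VE = horizontal_scale / vertical_scale = 50000 / 20500 ≈ 2.4

2.4x


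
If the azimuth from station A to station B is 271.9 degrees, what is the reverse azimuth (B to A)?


back azimuth = (271.9 + 180) mod 360 = 91.9 degrees

91.9 degrees


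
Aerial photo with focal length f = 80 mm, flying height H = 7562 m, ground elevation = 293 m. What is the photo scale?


scale = f / (H - h) = 80 mm / 7269 m = 80 / 7269000 = 1:90863

1:90863
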